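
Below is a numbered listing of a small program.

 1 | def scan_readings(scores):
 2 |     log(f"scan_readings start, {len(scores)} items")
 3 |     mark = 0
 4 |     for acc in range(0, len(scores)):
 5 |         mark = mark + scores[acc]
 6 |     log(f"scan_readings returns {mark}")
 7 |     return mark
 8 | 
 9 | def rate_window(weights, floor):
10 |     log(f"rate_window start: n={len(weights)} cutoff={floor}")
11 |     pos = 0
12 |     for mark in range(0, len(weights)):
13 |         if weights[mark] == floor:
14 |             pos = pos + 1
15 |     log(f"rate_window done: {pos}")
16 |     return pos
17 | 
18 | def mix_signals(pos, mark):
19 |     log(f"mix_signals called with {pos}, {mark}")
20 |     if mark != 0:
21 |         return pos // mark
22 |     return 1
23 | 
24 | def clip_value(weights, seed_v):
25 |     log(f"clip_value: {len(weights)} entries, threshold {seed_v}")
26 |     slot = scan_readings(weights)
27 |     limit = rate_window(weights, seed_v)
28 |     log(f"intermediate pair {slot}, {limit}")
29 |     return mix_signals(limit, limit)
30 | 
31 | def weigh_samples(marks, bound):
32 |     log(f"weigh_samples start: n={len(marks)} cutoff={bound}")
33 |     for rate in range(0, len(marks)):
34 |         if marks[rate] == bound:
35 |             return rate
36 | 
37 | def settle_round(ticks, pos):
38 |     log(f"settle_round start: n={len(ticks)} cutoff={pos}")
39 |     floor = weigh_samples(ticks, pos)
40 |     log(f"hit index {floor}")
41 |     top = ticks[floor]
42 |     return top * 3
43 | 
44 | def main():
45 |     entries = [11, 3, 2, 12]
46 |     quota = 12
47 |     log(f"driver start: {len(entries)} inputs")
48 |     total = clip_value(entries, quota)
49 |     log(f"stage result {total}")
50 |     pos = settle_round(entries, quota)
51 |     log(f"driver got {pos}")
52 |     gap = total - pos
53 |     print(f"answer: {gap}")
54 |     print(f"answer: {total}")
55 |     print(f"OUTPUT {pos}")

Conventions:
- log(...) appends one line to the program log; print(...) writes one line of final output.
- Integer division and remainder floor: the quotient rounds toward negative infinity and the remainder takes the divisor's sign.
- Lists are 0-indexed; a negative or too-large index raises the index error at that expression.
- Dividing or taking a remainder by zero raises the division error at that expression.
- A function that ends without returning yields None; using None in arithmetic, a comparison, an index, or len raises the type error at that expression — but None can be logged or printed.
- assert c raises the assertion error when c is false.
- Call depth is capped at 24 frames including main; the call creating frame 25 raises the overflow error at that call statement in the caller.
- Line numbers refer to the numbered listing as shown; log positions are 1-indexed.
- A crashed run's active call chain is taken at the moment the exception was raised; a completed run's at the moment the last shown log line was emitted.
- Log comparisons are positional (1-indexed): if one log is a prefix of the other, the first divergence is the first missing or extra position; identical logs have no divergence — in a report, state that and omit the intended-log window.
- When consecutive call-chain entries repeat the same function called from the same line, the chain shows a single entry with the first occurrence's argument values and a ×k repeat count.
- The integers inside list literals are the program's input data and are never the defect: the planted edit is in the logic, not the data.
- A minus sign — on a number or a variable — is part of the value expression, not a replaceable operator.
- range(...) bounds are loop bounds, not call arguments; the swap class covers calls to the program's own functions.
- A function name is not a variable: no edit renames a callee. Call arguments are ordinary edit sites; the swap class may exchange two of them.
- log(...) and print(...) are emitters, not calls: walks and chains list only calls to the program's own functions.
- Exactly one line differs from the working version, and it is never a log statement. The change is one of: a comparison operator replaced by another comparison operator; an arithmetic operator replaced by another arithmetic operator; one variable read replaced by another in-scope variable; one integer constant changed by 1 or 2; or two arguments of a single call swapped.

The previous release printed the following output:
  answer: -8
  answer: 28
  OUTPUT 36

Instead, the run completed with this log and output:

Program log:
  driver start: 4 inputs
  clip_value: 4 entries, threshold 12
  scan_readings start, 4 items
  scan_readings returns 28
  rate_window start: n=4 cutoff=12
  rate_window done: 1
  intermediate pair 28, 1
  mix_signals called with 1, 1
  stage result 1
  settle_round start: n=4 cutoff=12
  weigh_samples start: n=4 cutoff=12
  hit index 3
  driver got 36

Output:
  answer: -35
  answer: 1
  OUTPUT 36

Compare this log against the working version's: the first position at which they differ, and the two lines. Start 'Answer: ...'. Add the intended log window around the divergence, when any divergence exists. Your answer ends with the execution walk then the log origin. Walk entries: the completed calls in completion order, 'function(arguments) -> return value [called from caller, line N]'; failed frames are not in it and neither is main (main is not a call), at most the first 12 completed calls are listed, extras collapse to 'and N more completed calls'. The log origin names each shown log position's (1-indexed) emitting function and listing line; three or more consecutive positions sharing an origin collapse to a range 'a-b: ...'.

Answer: position 8 — the shown line 'mix_signals called with 1, 1' should read 'mix_signals called with 28, 1'.
Intended log window:
  6: rate_window done: 1
  7: intermediate pair 28, 1
  8: mix_signals called with 28, 1
  9: stage result 28
Execution walk:
  scan_readings([11, 3, 2, 12]) -> 28  [called from clip_value, line 26]
  rate_window([11, 3, 2, 12], 12) -> 1  [called from clip_value, line 27]
  mix_signals(1, 1) -> 1  [called from clip_value, line 29]
  clip_value([11, 3, 2, 12], 12) -> 1  [called from main, line 48]
  weigh_samples([11, 3, 2, 12], 12) -> 3  [called from settle_round, line 39]
  settle_round([11, 3, 2, 12], 12) -> 36  [called from main, line 50]
Log line origins:
  1 — main, line 47
  2 — clip_value, line 25
  3 — scan_readings, line 2
  4 — scan_readings, line 6
  5 — rate_window, line 10
  6 — rate_window, line 15
  7 — clip_value, line 28
  8 — mix_signals, line 19
  9 — main, line 49
  10 — settle_round, line 38
  11 — weigh_samples, line 32
  12 — settle_round, line 40
  13 — main, line 51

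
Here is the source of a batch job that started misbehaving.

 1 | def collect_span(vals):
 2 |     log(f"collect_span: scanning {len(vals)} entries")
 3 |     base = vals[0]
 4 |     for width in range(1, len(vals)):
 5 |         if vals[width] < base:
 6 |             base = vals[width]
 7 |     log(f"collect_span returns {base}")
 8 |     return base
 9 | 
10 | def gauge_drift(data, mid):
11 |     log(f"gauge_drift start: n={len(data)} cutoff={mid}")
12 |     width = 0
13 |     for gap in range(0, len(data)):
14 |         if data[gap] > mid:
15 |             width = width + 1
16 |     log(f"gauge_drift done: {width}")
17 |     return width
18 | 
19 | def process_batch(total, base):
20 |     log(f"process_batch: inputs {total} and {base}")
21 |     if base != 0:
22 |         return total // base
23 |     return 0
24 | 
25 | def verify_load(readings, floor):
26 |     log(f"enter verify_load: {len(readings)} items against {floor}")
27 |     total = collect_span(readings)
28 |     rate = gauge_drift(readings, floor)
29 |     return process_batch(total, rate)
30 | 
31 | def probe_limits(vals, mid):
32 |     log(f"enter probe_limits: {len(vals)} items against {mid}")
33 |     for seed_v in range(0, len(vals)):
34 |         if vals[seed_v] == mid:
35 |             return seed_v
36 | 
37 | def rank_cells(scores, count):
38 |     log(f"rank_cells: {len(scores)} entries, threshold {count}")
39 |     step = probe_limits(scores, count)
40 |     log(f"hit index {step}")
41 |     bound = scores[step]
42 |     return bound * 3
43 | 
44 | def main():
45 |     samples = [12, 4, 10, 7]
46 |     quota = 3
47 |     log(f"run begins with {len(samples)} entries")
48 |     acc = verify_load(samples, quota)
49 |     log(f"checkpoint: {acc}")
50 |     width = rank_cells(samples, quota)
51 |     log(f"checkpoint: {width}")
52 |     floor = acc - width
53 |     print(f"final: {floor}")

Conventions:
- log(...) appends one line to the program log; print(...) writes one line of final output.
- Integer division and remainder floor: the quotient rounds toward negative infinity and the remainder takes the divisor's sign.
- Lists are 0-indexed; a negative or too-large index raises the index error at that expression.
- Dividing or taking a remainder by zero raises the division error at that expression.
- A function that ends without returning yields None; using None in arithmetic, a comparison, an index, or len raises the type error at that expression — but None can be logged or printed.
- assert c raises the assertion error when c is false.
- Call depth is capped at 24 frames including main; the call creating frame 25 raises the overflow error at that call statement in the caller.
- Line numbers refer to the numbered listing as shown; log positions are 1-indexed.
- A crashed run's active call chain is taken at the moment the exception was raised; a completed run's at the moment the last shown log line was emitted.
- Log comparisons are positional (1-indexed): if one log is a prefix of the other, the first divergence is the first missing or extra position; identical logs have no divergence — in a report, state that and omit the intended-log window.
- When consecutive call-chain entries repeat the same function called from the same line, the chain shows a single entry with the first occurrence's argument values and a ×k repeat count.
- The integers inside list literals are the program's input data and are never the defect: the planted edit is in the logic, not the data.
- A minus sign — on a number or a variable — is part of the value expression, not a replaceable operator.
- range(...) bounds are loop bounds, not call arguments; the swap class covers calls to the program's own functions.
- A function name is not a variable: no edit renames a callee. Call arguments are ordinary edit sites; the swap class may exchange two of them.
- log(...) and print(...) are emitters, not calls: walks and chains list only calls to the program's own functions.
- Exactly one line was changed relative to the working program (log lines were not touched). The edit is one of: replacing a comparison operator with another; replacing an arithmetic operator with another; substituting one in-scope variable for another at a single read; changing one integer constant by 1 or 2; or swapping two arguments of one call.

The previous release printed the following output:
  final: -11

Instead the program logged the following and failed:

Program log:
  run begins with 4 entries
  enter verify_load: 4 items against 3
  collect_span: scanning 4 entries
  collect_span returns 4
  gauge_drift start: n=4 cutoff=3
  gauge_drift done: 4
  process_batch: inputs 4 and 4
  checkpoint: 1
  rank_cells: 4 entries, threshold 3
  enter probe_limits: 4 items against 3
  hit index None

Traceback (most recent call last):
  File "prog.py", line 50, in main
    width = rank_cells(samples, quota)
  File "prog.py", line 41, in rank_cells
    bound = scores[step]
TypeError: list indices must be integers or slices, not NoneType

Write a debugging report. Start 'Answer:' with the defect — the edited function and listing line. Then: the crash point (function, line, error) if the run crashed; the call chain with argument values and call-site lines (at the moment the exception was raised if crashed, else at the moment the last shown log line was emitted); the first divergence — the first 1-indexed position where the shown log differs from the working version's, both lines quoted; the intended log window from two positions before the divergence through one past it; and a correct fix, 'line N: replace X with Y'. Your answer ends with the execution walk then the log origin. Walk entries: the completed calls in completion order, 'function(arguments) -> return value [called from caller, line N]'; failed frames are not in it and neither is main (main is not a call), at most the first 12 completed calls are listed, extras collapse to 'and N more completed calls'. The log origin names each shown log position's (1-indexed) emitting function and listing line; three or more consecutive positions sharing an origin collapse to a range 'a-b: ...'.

Answer: the defect is in main at line 46.
Key observation: Everything matches until log position 2, which reads 'enter verify_load: 4 items against 3' in place of 'enter verify_load: 4 items against 4'.
Crash: rank_cells, line 41, TypeError.
Call chain: main -> rank_cells([12, 4, 10, 7], 3) (called at line 50).
First divergence: position 2 — shown 'enter verify_load: 4 items against 3', intended 'enter verify_load: 4 items against 4'.
Intended log window:
  1: run begins with 4 entries
  2: enter verify_load: 4 items against 4
  3: collect_span: scanning 4 entries
Execution walk:
  collect_span([12, 4, 10, 7]) -> 4  [called from verify_load, line 27]
  gauge_drift([12, 4, 10, 7], 3) -> 4  [called from verify_load, line 28]
  process_batch(4, 4) -> 1  [called from verify_load, line 29]
  verify_load([12, 4, 10, 7], 3) -> 1  [called from main, line 48]
  probe_limits([12, 4, 10, 7], 3) -> None  [called from rank_cells, line 39]
Log origin:
  1: from main, line 47
  2: from verify_load, line 26
  3: from collect_span, line 2
  4: from collect_span, line 7
  5: from gauge_drift, line 11
  6: from gauge_drift, line 16
  7: from process_batch, line 20
  8: from main, line 49
  9: from rank_cells, line 38
  10: from probe_limits, line 32
  11: from rank_cells, line 40
A correct fix: line 46: replace `3` with `4`.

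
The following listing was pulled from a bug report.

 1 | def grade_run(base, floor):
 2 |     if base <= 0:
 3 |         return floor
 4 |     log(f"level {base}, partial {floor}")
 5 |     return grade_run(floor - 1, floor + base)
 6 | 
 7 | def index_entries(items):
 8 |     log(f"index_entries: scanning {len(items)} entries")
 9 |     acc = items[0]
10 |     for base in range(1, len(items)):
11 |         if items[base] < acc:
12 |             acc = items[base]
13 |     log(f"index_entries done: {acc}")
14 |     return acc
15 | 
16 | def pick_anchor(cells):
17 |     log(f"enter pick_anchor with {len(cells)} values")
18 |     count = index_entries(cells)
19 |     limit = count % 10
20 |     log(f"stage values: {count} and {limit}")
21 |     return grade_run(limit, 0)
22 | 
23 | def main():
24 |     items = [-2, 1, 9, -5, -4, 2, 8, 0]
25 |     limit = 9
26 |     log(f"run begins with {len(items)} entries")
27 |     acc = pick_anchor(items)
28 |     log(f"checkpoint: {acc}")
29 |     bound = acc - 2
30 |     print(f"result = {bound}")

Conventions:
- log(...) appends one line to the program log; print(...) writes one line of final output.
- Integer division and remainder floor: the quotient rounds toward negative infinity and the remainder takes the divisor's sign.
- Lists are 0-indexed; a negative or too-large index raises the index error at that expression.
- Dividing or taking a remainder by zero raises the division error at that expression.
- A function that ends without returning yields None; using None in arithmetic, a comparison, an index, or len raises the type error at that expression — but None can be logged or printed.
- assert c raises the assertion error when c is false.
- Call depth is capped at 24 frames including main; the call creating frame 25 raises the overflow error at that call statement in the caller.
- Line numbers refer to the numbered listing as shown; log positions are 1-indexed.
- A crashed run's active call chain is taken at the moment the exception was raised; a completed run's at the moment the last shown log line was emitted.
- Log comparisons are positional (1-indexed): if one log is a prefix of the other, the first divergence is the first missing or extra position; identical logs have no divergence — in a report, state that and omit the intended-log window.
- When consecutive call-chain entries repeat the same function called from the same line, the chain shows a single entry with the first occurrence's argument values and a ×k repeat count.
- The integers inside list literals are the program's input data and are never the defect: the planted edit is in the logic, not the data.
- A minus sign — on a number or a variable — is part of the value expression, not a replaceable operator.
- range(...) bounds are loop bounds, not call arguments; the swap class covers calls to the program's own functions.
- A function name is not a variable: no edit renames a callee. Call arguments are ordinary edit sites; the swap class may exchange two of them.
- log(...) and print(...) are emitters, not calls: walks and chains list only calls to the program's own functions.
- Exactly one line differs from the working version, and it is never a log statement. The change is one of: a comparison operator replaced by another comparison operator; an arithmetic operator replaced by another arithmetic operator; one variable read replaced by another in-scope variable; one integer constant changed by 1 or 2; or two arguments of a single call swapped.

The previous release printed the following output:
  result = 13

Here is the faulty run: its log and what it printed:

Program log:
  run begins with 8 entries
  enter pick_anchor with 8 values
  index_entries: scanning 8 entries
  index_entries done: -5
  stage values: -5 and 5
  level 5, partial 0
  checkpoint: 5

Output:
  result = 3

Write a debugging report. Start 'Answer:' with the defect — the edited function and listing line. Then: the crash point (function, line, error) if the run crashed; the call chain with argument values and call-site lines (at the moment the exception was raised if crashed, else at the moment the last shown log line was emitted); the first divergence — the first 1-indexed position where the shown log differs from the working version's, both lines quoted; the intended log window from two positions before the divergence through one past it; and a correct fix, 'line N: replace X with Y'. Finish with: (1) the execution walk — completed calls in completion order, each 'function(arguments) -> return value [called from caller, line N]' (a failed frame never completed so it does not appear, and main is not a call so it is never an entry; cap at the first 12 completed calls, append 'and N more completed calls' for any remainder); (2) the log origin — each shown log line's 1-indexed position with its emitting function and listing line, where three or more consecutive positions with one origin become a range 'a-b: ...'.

Answer: the defect is in grade_run at line 5.
Core observation: Log line 7 is where behavior first shows: 'checkpoint: 5' appears instead of 'level 4, partial 5'.
Call chain: main.
First divergence: position 7 — shown 'checkpoint: 5', intended 'level 4, partial 5'.
Intended log window:
  5: stage values: -5 and 5
  6: level 5, partial 0
  7: level 4, partial 5
  8: level 3, partial 9
Execution walk:
  index_entries([-2, 1, 9, -5, -4, 2, 8, 0]) -> -5  [called from pick_anchor, line 18]
  grade_run(-1, 5) -> 5  [called from grade_run, line 5]
  grade_run(5, 0) -> 5  [called from pick_anchor, line 21]
  pick_anchor([-2, 1, 9, -5, -4, 2, 8, 0]) -> 5  [called from main, line 27]
Log origins:
  1: logged in main at line 26
  2: logged in pick_anchor at line 17
  3: logged in index_entries at line 8
  4: logged in index_entries at line 13
  5: logged in pick_anchor at line 20
  6: logged in grade_run at line 4
  7: logged in main at line 28
A correct fix: line 5: replace `floor - 1` with `base - 1`.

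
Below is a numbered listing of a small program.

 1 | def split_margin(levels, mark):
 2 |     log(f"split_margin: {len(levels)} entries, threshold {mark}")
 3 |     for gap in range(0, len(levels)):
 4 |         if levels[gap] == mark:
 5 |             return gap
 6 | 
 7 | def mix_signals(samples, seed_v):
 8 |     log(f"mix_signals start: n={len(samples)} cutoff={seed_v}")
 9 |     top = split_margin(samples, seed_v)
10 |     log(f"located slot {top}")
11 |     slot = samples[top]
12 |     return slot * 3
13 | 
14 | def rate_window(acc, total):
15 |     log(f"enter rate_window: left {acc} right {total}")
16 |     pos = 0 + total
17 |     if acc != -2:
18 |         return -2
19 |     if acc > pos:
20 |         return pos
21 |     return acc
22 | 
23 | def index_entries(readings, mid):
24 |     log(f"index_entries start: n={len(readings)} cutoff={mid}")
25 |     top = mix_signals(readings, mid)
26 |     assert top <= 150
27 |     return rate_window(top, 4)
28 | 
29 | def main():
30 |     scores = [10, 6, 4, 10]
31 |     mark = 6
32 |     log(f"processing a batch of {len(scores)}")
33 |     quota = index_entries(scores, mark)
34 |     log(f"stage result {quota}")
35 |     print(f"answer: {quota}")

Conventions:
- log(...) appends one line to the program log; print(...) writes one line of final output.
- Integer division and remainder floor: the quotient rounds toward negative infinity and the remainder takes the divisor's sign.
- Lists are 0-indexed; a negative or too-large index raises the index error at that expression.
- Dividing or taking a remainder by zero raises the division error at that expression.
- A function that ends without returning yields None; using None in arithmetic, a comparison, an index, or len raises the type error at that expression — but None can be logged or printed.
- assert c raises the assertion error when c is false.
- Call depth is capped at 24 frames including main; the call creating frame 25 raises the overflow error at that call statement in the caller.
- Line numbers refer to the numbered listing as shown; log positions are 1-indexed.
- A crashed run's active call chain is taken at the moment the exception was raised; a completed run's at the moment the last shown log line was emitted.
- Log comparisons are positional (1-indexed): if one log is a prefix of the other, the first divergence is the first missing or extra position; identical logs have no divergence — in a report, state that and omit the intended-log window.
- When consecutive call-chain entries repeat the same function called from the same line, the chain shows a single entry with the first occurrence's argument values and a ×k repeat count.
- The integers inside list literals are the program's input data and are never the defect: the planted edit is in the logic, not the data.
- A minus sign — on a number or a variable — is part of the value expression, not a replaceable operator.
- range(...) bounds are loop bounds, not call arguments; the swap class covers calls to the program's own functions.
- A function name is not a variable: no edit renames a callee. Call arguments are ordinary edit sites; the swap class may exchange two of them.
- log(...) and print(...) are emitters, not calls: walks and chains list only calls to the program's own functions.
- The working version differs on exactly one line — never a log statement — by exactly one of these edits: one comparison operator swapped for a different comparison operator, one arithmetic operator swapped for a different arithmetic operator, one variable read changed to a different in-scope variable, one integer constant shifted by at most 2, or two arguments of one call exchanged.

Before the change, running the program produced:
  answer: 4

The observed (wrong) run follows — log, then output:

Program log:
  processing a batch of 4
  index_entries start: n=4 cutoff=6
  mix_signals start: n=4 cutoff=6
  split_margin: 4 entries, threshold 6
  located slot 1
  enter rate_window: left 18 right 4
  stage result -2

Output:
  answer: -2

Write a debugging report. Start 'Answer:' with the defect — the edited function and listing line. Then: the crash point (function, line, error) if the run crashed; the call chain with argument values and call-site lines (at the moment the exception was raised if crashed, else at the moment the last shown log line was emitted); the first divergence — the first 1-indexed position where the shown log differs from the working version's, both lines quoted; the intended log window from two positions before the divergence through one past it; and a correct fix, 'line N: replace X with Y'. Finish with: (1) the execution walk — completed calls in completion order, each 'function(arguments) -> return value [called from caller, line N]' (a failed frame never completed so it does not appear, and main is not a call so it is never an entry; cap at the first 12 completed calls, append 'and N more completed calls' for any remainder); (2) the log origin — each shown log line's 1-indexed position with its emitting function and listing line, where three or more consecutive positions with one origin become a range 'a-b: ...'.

Answer: the defect is in rate_window at line 17.
Key fact: Position 7 is the first bad log line: 'stage result -2' should read 'stage result 4'.
Call chain: main.
First divergence: position 7; shown 'stage result -2' vs intended 'stage result 4'.
Intended log window:
  5: located slot 1
  6: enter rate_window: left 18 right 4
  7: stage result 4
Execution walk:
  split_margin([10, 6, 4, 10], 6) -> 1  [called from mix_signals, line 9]
  mix_signals([10, 6, 4, 10], 6) -> 18  [called from index_entries, line 25]
  rate_window(18, 4) -> -2  [called from index_entries, line 27]
  index_entries([10, 6, 4, 10], 6) -> -2  [called from main, line 33]
Log origin:
  1 — main, line 32
  2 — index_entries, line 24
  3 — mix_signals, line 8
  4 — split_margin, line 2
  5 — mix_signals, line 10
  6 — rate_window, line 15
  7 — main, line 34
A correct fix: line 17: replace `!=` with `<`.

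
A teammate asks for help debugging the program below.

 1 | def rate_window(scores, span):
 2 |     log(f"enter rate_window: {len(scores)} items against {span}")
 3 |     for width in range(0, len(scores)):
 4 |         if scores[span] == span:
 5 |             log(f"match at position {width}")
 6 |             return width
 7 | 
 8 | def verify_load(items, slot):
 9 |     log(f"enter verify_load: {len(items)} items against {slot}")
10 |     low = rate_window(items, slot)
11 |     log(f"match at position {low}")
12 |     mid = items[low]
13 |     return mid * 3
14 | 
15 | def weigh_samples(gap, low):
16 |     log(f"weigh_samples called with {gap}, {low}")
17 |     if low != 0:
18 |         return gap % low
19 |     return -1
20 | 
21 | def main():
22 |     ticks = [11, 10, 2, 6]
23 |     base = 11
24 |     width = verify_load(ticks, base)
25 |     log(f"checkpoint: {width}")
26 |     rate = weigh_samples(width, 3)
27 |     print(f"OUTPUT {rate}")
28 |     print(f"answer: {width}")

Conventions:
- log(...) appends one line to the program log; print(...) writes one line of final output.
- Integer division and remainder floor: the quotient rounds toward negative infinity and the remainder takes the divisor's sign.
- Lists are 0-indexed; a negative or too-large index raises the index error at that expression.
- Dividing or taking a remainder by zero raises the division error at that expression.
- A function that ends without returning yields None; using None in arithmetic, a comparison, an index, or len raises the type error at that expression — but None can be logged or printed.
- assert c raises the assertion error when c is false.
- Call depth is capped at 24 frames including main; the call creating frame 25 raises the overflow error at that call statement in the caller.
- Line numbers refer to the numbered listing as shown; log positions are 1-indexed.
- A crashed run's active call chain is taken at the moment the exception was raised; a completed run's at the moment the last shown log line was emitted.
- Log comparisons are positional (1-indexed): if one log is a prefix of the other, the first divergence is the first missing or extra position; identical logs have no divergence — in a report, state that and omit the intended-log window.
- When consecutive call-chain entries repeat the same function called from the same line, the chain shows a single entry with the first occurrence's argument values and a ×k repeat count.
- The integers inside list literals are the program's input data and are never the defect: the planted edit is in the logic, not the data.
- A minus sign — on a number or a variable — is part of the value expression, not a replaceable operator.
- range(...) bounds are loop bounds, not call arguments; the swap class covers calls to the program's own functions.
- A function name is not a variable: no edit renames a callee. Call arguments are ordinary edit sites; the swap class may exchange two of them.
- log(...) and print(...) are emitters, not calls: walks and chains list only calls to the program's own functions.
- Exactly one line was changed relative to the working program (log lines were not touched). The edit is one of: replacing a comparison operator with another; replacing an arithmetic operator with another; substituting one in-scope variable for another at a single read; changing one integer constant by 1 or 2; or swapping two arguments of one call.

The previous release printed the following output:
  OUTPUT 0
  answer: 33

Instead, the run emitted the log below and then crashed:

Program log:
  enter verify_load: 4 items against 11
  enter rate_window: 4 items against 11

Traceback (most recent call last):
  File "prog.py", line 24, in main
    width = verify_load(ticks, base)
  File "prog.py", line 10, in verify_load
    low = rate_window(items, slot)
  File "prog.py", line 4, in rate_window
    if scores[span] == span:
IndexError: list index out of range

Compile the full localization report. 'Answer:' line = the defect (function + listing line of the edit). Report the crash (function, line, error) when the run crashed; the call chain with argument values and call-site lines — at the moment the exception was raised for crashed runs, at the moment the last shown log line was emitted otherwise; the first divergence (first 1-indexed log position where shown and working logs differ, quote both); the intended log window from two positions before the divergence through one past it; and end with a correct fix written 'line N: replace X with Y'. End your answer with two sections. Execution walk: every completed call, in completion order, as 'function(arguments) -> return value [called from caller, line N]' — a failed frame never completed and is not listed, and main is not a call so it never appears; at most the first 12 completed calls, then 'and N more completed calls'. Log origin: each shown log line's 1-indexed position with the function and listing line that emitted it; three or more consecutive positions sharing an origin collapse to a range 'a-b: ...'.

Answer: the defect is in rate_window at line 4.
Key fact: A complete run would log 'match at position 0' next, but this one stopped at 2 lines.
Crash: rate_window, line 4, IndexError.
Call chain: main -> verify_load([11, 10, 2, 6], 11) (called at line 24) -> rate_window([11, 10, 2, 6], 11) (called at line 10).
First divergence: position 3 — the faulty run's log ends after 2 lines; the working version continues with 'match at position 0'.
Intended log window:
  1: enter verify_load: 4 items against 11
  2: enter rate_window: 4 items against 11
  3: match at position 0
  4: match at position 0
Execution walk:
  (no call completed)
Origin of each log line:
  1 — verify_load, line 9
  2 — rate_window, line 2
A correct fix: line 4: replace `scores[span]` with `scores[width]`.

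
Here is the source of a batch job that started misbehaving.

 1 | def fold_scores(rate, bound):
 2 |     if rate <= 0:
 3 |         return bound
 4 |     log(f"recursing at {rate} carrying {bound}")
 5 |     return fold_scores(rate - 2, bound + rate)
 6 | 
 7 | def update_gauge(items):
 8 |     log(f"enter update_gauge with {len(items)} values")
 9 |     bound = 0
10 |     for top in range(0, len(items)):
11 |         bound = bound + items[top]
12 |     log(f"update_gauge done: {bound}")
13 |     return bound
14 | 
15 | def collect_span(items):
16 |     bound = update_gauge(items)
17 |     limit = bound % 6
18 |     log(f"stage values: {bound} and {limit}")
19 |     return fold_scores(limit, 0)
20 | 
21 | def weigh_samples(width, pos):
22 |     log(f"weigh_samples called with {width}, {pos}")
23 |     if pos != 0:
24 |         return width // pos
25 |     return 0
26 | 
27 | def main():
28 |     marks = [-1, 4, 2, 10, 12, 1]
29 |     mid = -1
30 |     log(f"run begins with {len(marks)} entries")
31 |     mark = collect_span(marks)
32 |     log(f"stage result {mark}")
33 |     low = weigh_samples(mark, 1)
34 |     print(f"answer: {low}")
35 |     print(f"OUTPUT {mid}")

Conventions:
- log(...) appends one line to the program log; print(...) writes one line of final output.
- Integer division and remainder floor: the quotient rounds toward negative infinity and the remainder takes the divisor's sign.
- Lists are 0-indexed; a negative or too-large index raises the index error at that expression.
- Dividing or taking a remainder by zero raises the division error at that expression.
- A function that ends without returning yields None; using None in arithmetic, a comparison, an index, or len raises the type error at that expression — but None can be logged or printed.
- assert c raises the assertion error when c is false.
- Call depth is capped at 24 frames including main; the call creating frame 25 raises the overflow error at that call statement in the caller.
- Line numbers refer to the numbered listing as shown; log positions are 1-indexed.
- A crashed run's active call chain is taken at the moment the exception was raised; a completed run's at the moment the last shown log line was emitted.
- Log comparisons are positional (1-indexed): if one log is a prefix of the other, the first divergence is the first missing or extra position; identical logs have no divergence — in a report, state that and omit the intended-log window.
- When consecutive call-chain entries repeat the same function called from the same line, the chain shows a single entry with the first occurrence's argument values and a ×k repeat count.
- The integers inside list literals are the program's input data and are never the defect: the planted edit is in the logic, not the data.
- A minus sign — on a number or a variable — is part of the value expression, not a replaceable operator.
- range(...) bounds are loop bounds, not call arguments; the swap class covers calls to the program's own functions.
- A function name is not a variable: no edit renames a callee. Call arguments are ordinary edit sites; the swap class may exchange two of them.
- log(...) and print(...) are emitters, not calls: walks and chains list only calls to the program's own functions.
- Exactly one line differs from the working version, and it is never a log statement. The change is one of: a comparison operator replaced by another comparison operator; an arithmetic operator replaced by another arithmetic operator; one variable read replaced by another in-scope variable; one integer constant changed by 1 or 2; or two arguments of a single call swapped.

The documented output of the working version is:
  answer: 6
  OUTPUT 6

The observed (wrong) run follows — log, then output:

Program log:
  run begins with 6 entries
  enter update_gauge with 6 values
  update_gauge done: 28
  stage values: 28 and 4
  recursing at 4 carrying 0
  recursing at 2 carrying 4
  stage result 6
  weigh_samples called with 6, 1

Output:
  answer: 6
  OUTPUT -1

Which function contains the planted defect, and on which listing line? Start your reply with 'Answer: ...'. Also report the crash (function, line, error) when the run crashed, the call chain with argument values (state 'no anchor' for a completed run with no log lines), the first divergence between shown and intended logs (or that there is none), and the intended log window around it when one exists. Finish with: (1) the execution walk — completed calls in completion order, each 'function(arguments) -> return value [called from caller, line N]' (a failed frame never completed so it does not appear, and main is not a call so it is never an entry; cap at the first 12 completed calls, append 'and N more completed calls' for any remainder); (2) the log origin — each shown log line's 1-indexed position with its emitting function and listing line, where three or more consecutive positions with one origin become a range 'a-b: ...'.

Answer: the defect is in main at line 35.
Key fact: Nothing in the log betrays the bug — only the output does.
Call chain: main -> weigh_samples(6, 1) (called at line 33).
First divergence: none — the logs agree in full.
Execution walk:
  update_gauge([-1, 4, 2, 10, 12, 1]) -> 28  [called from collect_span, line 16]
  fold_scores(0, 6) -> 6  [called from fold_scores, line 5]
  fold_scores(2, 4) -> 6  [called from fold_scores, line 5]
  fold_scores(4, 0) -> 6  [called from collect_span, line 19]
  collect_span([-1, 4, 2, 10, 12, 1]) -> 6  [called from main, line 31]
  weigh_samples(6, 1) -> 6  [called from main, line 33]
Log origins:
  1: from main, line 30
  2: from update_gauge, line 8
  3: from update_gauge, line 12
  4: from collect_span, line 18
  5: from fold_scores, line 4
  6: from fold_scores, line 4
  7: from main, line 32
  8: from weigh_samples, line 22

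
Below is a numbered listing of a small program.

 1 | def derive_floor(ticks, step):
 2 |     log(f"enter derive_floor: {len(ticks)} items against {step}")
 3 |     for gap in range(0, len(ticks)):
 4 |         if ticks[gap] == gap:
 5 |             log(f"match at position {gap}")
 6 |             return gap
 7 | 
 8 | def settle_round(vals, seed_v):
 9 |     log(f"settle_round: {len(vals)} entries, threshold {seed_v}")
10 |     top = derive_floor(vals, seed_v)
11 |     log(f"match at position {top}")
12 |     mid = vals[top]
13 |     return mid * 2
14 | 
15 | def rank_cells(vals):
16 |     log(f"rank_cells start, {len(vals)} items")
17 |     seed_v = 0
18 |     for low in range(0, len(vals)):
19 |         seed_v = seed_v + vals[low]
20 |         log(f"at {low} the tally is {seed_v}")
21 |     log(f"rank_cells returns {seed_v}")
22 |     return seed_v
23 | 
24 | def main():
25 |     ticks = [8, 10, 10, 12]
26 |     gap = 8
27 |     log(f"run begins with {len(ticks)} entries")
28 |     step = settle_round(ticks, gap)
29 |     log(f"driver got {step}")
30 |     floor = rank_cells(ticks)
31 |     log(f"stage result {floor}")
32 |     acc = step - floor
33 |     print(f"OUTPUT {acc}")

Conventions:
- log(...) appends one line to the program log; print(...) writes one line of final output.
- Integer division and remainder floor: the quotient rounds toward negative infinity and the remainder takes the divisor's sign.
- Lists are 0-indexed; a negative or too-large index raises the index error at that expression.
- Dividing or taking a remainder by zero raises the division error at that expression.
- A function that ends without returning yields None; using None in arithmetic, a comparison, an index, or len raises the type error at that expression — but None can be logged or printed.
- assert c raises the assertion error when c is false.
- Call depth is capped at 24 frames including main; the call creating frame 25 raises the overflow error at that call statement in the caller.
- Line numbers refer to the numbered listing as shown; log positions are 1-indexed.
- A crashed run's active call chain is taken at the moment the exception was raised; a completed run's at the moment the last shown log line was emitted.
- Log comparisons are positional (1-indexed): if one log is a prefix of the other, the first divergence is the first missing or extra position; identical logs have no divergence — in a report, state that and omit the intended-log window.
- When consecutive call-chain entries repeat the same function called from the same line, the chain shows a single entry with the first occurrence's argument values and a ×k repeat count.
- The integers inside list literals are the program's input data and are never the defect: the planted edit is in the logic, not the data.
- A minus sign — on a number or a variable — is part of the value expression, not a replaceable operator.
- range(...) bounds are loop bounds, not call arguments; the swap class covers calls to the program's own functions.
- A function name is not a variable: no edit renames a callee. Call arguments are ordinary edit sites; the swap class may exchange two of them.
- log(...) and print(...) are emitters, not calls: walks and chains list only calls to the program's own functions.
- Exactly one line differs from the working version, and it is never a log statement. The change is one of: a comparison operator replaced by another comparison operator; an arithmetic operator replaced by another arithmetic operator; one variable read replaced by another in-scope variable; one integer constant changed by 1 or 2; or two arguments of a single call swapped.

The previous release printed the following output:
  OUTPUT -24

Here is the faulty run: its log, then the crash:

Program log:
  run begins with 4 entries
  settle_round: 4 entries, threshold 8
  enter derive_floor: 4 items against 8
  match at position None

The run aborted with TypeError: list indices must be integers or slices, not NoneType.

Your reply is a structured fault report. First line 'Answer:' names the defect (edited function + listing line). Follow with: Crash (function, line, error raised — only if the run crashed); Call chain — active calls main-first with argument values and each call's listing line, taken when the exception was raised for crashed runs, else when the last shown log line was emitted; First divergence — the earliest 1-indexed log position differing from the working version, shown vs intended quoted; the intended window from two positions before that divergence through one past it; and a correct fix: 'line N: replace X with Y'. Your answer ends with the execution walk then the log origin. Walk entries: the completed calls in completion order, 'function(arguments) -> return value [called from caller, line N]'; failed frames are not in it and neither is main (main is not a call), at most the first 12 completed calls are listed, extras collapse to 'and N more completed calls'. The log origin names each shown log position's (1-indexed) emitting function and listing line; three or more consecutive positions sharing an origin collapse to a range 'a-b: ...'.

Answer: the defect is in derive_floor at line 4.
The tell: Log line 4 is where behavior first shows: 'match at position None' appears instead of 'match at position 0'.
Crash: settle_round, line 12, TypeError.
Call chain: main -> settle_round([8, 10, 10, 12], 8) (called at line 28).
First divergence: position 4 — shown 'match at position None', intended 'match at position 0'.
Intended log window:
  2: settle_round: 4 entries, threshold 8
  3: enter derive_floor: 4 items against 8
  4: match at position 0
  5: match at position 0
Execution walk:
  derive_floor([8, 10, 10, 12], 8) -> None  [called from settle_round, line 10]
Log line origins:
  1 — main, line 27
  2 — settle_round, line 9
  3 — derive_floor, line 2
  4 — settle_round, line 11
A correct fix: line 4: replace `ticks[gap] == gap` with `ticks[gap] == step`.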